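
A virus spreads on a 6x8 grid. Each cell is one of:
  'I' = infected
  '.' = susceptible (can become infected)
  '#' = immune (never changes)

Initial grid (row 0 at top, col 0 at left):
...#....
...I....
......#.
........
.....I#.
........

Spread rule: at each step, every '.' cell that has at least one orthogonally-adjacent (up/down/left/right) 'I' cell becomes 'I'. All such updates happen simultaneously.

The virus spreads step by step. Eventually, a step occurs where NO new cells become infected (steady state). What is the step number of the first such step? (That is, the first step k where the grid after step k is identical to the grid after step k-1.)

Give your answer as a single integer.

Step 0 (initial): 2 infected
Step 1: +6 new -> 8 infected
Step 2: +13 new -> 21 infected
Step 3: +10 new -> 31 infected
Step 4: +9 new -> 40 infected
Step 5: +4 new -> 44 infected
Step 6: +1 new -> 45 infected
Step 7: +0 new -> 45 infected

Answer: 7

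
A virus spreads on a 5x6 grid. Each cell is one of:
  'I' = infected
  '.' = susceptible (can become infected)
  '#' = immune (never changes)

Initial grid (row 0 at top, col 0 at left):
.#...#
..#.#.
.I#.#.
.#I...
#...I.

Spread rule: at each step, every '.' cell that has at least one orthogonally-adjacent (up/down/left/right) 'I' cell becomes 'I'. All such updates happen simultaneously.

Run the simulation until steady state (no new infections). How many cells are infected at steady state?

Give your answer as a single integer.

Answer: 22

Derivation:
Step 0 (initial): 3 infected
Step 1: +7 new -> 10 infected
Step 2: +5 new -> 15 infected
Step 3: +3 new -> 18 infected
Step 4: +2 new -> 20 infected
Step 5: +2 new -> 22 infected
Step 6: +0 new -> 22 infected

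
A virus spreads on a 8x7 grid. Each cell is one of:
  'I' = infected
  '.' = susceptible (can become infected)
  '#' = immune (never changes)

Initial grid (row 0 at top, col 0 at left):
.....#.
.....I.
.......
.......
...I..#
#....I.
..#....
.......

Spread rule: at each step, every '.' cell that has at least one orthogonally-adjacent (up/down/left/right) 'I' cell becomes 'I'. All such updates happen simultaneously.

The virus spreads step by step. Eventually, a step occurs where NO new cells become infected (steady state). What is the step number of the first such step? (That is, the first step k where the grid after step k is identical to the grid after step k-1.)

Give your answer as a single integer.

Step 0 (initial): 3 infected
Step 1: +11 new -> 14 infected
Step 2: +15 new -> 29 infected
Step 3: +10 new -> 39 infected
Step 4: +6 new -> 45 infected
Step 5: +5 new -> 50 infected
Step 6: +2 new -> 52 infected
Step 7: +0 new -> 52 infected

Answer: 7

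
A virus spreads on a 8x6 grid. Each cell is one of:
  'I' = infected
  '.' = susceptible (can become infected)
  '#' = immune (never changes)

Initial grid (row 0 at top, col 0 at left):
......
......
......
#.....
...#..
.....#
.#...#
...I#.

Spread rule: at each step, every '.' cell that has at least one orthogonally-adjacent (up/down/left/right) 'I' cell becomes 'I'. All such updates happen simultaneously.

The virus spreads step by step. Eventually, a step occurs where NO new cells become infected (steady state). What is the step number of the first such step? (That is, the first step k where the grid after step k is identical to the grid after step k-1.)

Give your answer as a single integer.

Answer: 11

Derivation:
Step 0 (initial): 1 infected
Step 1: +2 new -> 3 infected
Step 2: +4 new -> 7 infected
Step 3: +3 new -> 10 infected
Step 4: +4 new -> 14 infected
Step 5: +5 new -> 19 infected
Step 6: +6 new -> 25 infected
Step 7: +5 new -> 30 infected
Step 8: +6 new -> 36 infected
Step 9: +4 new -> 40 infected
Step 10: +1 new -> 41 infected
Step 11: +0 new -> 41 infected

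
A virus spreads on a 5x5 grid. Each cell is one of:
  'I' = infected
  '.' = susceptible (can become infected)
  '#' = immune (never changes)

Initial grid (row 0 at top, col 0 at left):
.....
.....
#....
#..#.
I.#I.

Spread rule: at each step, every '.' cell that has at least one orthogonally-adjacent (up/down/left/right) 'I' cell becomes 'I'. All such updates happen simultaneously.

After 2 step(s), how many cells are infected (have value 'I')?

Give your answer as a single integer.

Answer: 6

Derivation:
Step 0 (initial): 2 infected
Step 1: +2 new -> 4 infected
Step 2: +2 new -> 6 infected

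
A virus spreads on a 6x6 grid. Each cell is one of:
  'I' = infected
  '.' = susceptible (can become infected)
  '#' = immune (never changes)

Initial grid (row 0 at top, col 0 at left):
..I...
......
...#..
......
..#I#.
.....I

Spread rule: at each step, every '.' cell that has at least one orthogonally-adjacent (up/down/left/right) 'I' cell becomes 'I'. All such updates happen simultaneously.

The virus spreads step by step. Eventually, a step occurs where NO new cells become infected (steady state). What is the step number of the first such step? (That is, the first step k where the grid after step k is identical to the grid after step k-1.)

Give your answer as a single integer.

Step 0 (initial): 3 infected
Step 1: +7 new -> 10 infected
Step 2: +9 new -> 19 infected
Step 3: +8 new -> 27 infected
Step 4: +5 new -> 32 infected
Step 5: +1 new -> 33 infected
Step 6: +0 new -> 33 infected

Answer: 6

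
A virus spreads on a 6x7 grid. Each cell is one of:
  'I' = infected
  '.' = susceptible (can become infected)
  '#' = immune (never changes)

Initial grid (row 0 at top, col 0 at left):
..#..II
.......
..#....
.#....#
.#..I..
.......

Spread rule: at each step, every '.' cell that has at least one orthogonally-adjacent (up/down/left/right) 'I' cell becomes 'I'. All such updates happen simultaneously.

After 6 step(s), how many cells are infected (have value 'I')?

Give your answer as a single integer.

Answer: 34

Derivation:
Step 0 (initial): 3 infected
Step 1: +7 new -> 10 infected
Step 2: +11 new -> 21 infected
Step 3: +5 new -> 26 infected
Step 4: +2 new -> 28 infected
Step 5: +2 new -> 30 infected
Step 6: +4 new -> 34 infected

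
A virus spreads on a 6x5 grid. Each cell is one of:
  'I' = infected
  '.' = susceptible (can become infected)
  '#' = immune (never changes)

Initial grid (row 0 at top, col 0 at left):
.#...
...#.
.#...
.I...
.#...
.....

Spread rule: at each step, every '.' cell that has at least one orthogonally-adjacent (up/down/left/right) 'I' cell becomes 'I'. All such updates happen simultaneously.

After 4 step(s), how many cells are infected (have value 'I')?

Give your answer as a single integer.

Step 0 (initial): 1 infected
Step 1: +2 new -> 3 infected
Step 2: +5 new -> 8 infected
Step 3: +7 new -> 15 infected
Step 4: +7 new -> 22 infected

Answer: 22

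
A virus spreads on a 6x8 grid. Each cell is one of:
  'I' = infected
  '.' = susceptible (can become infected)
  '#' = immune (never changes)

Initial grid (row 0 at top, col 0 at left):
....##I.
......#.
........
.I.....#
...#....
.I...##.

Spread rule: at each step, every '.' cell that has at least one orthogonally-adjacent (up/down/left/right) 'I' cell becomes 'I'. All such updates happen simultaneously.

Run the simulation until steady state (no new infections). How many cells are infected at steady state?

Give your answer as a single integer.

Step 0 (initial): 3 infected
Step 1: +7 new -> 10 infected
Step 2: +8 new -> 18 infected
Step 3: +7 new -> 25 infected
Step 4: +7 new -> 32 infected
Step 5: +5 new -> 37 infected
Step 6: +2 new -> 39 infected
Step 7: +1 new -> 40 infected
Step 8: +1 new -> 41 infected
Step 9: +0 new -> 41 infected

Answer: 41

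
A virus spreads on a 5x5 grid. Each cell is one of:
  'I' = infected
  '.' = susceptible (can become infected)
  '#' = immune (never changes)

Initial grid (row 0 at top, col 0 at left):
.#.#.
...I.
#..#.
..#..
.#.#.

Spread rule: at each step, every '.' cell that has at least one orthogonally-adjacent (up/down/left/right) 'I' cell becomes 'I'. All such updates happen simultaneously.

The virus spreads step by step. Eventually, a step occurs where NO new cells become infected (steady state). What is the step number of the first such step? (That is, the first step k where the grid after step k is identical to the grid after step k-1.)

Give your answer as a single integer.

Step 0 (initial): 1 infected
Step 1: +2 new -> 3 infected
Step 2: +5 new -> 8 infected
Step 3: +3 new -> 11 infected
Step 4: +4 new -> 15 infected
Step 5: +1 new -> 16 infected
Step 6: +1 new -> 17 infected
Step 7: +0 new -> 17 infected

Answer: 7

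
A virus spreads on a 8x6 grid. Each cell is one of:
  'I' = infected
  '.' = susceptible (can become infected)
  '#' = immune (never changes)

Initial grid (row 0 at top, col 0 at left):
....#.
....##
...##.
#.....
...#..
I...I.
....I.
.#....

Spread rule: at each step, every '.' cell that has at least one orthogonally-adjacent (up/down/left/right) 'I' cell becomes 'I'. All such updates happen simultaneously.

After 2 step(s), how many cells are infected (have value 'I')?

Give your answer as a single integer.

Answer: 21

Derivation:
Step 0 (initial): 3 infected
Step 1: +9 new -> 12 infected
Step 2: +9 new -> 21 infected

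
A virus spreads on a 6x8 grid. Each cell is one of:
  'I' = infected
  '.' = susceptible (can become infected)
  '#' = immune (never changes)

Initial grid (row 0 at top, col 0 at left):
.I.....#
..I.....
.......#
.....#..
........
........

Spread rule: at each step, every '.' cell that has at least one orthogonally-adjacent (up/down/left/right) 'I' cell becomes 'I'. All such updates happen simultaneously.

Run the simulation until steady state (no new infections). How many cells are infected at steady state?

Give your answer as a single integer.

Step 0 (initial): 2 infected
Step 1: +5 new -> 7 infected
Step 2: +6 new -> 13 infected
Step 3: +7 new -> 20 infected
Step 4: +8 new -> 28 infected
Step 5: +7 new -> 35 infected
Step 6: +4 new -> 39 infected
Step 7: +3 new -> 42 infected
Step 8: +2 new -> 44 infected
Step 9: +1 new -> 45 infected
Step 10: +0 new -> 45 infected

Answer: 45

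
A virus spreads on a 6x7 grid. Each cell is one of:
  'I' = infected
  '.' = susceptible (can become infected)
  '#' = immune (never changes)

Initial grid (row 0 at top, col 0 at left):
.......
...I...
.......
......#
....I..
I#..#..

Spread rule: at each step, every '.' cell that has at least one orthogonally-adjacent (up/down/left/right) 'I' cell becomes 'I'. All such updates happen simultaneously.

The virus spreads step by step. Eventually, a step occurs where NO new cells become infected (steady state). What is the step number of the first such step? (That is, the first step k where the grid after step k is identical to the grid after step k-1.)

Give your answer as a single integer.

Step 0 (initial): 3 infected
Step 1: +8 new -> 11 infected
Step 2: +14 new -> 25 infected
Step 3: +11 new -> 36 infected
Step 4: +3 new -> 39 infected
Step 5: +0 new -> 39 infected

Answer: 5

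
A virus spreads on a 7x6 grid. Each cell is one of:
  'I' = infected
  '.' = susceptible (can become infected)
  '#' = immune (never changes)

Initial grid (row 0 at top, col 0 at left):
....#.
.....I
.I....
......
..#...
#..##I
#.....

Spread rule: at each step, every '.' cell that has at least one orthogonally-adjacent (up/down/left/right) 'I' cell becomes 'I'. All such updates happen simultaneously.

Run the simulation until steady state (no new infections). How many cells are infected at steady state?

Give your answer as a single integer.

Step 0 (initial): 3 infected
Step 1: +9 new -> 12 infected
Step 2: +12 new -> 24 infected
Step 3: +9 new -> 33 infected
Step 4: +3 new -> 36 infected
Step 5: +0 new -> 36 infected

Answer: 36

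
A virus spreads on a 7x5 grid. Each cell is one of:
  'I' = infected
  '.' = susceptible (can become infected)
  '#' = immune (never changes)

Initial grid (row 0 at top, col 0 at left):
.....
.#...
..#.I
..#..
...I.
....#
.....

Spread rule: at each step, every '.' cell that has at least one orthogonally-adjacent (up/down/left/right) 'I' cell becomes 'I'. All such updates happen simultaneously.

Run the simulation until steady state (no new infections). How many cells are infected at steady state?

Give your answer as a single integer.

Answer: 31

Derivation:
Step 0 (initial): 2 infected
Step 1: +7 new -> 9 infected
Step 2: +5 new -> 14 infected
Step 3: +7 new -> 21 infected
Step 4: +5 new -> 26 infected
Step 5: +3 new -> 29 infected
Step 6: +2 new -> 31 infected
Step 7: +0 new -> 31 infected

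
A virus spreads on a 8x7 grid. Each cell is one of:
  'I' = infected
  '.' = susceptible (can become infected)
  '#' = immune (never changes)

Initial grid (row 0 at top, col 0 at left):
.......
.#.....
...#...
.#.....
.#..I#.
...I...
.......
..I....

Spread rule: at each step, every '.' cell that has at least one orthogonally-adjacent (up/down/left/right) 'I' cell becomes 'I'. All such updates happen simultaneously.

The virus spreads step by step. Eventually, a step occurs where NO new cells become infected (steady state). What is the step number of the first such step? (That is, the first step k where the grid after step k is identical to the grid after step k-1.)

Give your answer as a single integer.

Answer: 9

Derivation:
Step 0 (initial): 3 infected
Step 1: +8 new -> 11 infected
Step 2: +10 new -> 21 infected
Step 3: +9 new -> 30 infected
Step 4: +9 new -> 39 infected
Step 5: +6 new -> 45 infected
Step 6: +3 new -> 48 infected
Step 7: +2 new -> 50 infected
Step 8: +1 new -> 51 infected
Step 9: +0 new -> 51 infected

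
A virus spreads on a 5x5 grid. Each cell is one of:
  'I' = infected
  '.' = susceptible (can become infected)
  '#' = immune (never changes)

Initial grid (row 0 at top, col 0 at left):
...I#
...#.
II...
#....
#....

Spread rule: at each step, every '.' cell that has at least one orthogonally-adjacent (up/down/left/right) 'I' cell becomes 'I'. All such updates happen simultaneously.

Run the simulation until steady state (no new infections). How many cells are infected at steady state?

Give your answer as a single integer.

Step 0 (initial): 3 infected
Step 1: +5 new -> 8 infected
Step 2: +6 new -> 14 infected
Step 3: +3 new -> 17 infected
Step 4: +3 new -> 20 infected
Step 5: +1 new -> 21 infected
Step 6: +0 new -> 21 infected

Answer: 21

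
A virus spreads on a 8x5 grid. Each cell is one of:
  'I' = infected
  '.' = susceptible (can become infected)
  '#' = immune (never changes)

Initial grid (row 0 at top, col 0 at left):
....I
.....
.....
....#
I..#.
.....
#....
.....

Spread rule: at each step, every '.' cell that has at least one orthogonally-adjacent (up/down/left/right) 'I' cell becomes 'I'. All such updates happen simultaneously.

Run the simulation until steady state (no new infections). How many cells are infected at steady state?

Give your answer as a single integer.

Step 0 (initial): 2 infected
Step 1: +5 new -> 7 infected
Step 2: +7 new -> 14 infected
Step 3: +8 new -> 22 infected
Step 4: +7 new -> 29 infected
Step 5: +4 new -> 33 infected
Step 6: +3 new -> 36 infected
Step 7: +1 new -> 37 infected
Step 8: +0 new -> 37 infected

Answer: 37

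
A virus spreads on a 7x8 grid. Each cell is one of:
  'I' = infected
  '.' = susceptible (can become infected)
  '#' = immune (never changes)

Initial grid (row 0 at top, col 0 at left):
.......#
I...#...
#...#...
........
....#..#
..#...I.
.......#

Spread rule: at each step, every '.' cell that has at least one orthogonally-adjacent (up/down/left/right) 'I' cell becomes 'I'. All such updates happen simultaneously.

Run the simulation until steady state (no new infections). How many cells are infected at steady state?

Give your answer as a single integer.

Answer: 48

Derivation:
Step 0 (initial): 2 infected
Step 1: +6 new -> 8 infected
Step 2: +7 new -> 15 infected
Step 3: +9 new -> 24 infected
Step 4: +11 new -> 35 infected
Step 5: +9 new -> 44 infected
Step 6: +3 new -> 47 infected
Step 7: +1 new -> 48 infected
Step 8: +0 new -> 48 infected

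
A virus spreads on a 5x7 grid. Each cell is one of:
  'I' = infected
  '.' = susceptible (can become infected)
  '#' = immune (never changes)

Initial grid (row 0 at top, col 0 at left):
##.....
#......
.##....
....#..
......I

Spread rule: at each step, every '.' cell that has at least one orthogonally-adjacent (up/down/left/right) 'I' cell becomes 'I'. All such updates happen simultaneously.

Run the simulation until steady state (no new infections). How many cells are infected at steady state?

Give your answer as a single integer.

Answer: 29

Derivation:
Step 0 (initial): 1 infected
Step 1: +2 new -> 3 infected
Step 2: +3 new -> 6 infected
Step 3: +3 new -> 9 infected
Step 4: +5 new -> 14 infected
Step 5: +5 new -> 19 infected
Step 6: +4 new -> 23 infected
Step 7: +3 new -> 26 infected
Step 8: +3 new -> 29 infected
Step 9: +0 new -> 29 infected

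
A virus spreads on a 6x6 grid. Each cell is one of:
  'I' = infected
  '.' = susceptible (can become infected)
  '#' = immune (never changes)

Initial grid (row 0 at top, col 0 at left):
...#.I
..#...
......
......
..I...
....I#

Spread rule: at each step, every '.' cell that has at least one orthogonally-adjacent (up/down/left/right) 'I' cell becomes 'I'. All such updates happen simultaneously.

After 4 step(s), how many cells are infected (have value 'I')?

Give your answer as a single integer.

Step 0 (initial): 3 infected
Step 1: +8 new -> 11 infected
Step 2: +9 new -> 20 infected
Step 3: +7 new -> 27 infected
Step 4: +2 new -> 29 infected

Answer: 29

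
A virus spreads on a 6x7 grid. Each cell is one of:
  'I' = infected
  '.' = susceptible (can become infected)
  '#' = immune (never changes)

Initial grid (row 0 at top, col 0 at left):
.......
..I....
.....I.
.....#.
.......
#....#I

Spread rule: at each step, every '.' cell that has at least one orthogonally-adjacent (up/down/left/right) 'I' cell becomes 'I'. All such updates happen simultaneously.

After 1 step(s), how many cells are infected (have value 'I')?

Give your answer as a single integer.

Answer: 11

Derivation:
Step 0 (initial): 3 infected
Step 1: +8 new -> 11 infected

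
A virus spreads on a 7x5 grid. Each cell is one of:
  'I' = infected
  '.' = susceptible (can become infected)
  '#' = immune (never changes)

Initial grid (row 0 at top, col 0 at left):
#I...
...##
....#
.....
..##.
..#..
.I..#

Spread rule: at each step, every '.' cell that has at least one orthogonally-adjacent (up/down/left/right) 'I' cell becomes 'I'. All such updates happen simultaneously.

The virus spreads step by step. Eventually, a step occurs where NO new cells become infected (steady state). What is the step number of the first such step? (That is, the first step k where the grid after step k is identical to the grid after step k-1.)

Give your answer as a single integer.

Answer: 7

Derivation:
Step 0 (initial): 2 infected
Step 1: +5 new -> 7 infected
Step 2: +7 new -> 14 infected
Step 3: +6 new -> 20 infected
Step 4: +4 new -> 24 infected
Step 5: +2 new -> 26 infected
Step 6: +1 new -> 27 infected
Step 7: +0 new -> 27 infected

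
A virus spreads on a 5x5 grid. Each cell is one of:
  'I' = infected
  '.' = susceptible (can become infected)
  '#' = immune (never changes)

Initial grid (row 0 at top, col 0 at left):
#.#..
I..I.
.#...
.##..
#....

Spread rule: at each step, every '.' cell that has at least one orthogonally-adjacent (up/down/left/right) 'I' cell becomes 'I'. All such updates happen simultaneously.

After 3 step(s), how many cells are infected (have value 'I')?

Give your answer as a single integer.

Answer: 16

Derivation:
Step 0 (initial): 2 infected
Step 1: +6 new -> 8 infected
Step 2: +6 new -> 14 infected
Step 3: +2 new -> 16 infected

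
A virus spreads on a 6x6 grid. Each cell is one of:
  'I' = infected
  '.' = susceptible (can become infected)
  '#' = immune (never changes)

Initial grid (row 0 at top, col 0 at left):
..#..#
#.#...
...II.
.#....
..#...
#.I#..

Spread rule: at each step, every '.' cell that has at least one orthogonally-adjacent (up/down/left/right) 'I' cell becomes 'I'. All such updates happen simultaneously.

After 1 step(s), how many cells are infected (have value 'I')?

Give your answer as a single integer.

Answer: 10

Derivation:
Step 0 (initial): 3 infected
Step 1: +7 new -> 10 infected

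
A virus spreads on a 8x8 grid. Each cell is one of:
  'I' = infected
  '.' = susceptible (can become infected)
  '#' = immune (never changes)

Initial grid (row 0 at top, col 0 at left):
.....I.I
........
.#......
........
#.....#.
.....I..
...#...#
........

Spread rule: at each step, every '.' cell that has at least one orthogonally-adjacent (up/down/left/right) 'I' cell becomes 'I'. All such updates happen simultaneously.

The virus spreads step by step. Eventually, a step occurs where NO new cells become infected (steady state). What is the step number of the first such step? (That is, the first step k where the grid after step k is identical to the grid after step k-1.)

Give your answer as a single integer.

Answer: 8

Derivation:
Step 0 (initial): 3 infected
Step 1: +8 new -> 11 infected
Step 2: +12 new -> 23 infected
Step 3: +12 new -> 35 infected
Step 4: +9 new -> 44 infected
Step 5: +8 new -> 52 infected
Step 6: +4 new -> 56 infected
Step 7: +3 new -> 59 infected
Step 8: +0 new -> 59 infected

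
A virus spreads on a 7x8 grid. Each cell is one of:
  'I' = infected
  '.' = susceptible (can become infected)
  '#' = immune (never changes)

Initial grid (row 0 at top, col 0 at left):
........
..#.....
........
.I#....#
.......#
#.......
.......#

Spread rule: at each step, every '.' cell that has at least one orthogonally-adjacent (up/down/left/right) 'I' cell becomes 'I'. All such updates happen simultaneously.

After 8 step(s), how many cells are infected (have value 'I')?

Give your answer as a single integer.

Step 0 (initial): 1 infected
Step 1: +3 new -> 4 infected
Step 2: +6 new -> 10 infected
Step 3: +6 new -> 16 infected
Step 4: +9 new -> 25 infected
Step 5: +7 new -> 32 infected
Step 6: +7 new -> 39 infected
Step 7: +6 new -> 45 infected
Step 8: +4 new -> 49 infected

Answer: 49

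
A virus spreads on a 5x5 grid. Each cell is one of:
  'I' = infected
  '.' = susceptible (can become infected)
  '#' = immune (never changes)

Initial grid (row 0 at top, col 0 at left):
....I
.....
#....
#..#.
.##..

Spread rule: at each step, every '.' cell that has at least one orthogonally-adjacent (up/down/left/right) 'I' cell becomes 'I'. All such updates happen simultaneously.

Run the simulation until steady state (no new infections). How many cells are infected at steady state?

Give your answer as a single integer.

Step 0 (initial): 1 infected
Step 1: +2 new -> 3 infected
Step 2: +3 new -> 6 infected
Step 3: +4 new -> 10 infected
Step 4: +4 new -> 14 infected
Step 5: +4 new -> 18 infected
Step 6: +1 new -> 19 infected
Step 7: +0 new -> 19 infected

Answer: 19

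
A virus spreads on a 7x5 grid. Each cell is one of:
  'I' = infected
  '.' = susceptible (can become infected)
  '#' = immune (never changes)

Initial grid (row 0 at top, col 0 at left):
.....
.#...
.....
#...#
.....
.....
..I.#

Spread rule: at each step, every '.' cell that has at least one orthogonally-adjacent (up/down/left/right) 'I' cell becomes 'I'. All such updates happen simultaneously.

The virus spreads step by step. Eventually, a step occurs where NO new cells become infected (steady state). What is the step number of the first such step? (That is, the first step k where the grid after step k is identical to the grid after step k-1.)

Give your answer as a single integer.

Answer: 9

Derivation:
Step 0 (initial): 1 infected
Step 1: +3 new -> 4 infected
Step 2: +4 new -> 8 infected
Step 3: +5 new -> 13 infected
Step 4: +5 new -> 18 infected
Step 5: +3 new -> 21 infected
Step 6: +4 new -> 25 infected
Step 7: +4 new -> 29 infected
Step 8: +2 new -> 31 infected
Step 9: +0 new -> 31 infected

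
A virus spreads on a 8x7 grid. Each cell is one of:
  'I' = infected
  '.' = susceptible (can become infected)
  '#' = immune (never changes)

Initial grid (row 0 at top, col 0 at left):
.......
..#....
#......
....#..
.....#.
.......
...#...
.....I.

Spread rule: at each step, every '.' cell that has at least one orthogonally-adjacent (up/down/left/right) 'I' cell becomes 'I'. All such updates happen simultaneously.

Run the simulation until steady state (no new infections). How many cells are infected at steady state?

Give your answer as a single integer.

Step 0 (initial): 1 infected
Step 1: +3 new -> 4 infected
Step 2: +4 new -> 8 infected
Step 3: +3 new -> 11 infected
Step 4: +5 new -> 16 infected
Step 5: +5 new -> 21 infected
Step 6: +6 new -> 27 infected
Step 7: +6 new -> 33 infected
Step 8: +7 new -> 40 infected
Step 9: +5 new -> 45 infected
Step 10: +3 new -> 48 infected
Step 11: +2 new -> 50 infected
Step 12: +1 new -> 51 infected
Step 13: +0 new -> 51 infected

Answer: 51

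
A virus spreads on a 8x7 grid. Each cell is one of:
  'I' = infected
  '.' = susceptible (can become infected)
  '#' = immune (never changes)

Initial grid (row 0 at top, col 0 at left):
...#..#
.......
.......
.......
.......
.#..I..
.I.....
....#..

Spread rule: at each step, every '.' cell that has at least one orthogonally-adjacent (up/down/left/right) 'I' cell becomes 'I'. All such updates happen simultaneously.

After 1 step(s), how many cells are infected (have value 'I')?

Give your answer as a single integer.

Answer: 9

Derivation:
Step 0 (initial): 2 infected
Step 1: +7 new -> 9 infected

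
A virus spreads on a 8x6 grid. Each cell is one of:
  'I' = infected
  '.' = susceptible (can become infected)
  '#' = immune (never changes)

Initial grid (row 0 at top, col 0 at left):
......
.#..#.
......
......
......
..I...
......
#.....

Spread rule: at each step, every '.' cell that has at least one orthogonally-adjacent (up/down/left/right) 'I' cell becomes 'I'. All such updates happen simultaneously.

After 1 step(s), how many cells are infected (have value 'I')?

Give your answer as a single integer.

Step 0 (initial): 1 infected
Step 1: +4 new -> 5 infected

Answer: 5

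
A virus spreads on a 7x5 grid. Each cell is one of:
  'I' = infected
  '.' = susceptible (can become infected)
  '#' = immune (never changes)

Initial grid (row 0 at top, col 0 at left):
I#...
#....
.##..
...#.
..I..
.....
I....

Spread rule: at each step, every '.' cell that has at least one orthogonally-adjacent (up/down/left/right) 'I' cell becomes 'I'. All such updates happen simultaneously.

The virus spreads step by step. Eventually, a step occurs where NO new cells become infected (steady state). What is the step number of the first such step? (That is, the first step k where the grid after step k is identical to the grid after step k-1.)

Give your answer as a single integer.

Step 0 (initial): 3 infected
Step 1: +6 new -> 9 infected
Step 2: +6 new -> 15 infected
Step 3: +4 new -> 19 infected
Step 4: +3 new -> 22 infected
Step 5: +2 new -> 24 infected
Step 6: +2 new -> 26 infected
Step 7: +2 new -> 28 infected
Step 8: +2 new -> 30 infected
Step 9: +0 new -> 30 infected

Answer: 9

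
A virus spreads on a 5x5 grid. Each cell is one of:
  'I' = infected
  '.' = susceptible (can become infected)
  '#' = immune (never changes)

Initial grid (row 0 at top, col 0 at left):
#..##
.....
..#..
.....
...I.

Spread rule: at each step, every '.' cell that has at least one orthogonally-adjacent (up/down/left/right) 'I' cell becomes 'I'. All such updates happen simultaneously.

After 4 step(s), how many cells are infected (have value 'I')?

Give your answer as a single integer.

Step 0 (initial): 1 infected
Step 1: +3 new -> 4 infected
Step 2: +4 new -> 8 infected
Step 3: +4 new -> 12 infected
Step 4: +4 new -> 16 infected

Answer: 16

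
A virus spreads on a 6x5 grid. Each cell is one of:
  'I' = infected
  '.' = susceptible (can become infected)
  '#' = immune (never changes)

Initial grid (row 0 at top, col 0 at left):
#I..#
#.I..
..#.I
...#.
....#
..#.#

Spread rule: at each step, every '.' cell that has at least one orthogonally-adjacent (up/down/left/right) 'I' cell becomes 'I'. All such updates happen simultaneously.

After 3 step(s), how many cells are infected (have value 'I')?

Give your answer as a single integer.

Step 0 (initial): 3 infected
Step 1: +6 new -> 9 infected
Step 2: +2 new -> 11 infected
Step 3: +2 new -> 13 infected

Answer: 13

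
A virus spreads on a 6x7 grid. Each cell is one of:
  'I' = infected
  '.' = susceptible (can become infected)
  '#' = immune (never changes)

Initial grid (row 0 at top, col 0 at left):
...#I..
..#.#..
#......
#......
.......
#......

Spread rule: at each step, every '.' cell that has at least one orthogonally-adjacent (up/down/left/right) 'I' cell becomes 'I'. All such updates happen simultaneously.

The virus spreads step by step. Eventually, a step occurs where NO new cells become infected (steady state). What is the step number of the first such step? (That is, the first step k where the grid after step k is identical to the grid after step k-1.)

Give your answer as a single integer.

Step 0 (initial): 1 infected
Step 1: +1 new -> 2 infected
Step 2: +2 new -> 4 infected
Step 3: +2 new -> 6 infected
Step 4: +3 new -> 9 infected
Step 5: +4 new -> 13 infected
Step 6: +6 new -> 19 infected
Step 7: +5 new -> 24 infected
Step 8: +4 new -> 28 infected
Step 9: +4 new -> 32 infected
Step 10: +4 new -> 36 infected
Step 11: +0 new -> 36 infected

Answer: 11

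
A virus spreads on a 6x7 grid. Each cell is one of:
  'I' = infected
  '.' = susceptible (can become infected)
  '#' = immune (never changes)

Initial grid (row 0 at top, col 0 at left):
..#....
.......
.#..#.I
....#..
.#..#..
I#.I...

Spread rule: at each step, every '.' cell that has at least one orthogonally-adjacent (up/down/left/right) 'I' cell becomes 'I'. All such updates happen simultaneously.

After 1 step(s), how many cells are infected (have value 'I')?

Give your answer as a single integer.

Answer: 10

Derivation:
Step 0 (initial): 3 infected
Step 1: +7 new -> 10 infected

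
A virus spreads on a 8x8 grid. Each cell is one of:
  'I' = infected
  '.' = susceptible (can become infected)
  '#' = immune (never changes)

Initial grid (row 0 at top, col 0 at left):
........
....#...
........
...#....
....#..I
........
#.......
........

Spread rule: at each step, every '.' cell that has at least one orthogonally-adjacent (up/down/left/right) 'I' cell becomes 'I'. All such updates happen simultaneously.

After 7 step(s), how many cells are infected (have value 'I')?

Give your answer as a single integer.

Answer: 41

Derivation:
Step 0 (initial): 1 infected
Step 1: +3 new -> 4 infected
Step 2: +5 new -> 9 infected
Step 3: +6 new -> 15 infected
Step 4: +7 new -> 22 infected
Step 5: +6 new -> 28 infected
Step 6: +6 new -> 34 infected
Step 7: +7 new -> 41 infected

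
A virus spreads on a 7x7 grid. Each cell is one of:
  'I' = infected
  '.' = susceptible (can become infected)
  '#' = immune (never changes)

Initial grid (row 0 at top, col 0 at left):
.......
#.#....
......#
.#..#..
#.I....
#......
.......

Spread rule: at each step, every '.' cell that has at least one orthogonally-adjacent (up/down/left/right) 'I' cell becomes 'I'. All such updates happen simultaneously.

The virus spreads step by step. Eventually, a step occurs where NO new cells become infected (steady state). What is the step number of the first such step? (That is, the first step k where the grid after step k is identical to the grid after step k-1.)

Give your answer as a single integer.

Answer: 9

Derivation:
Step 0 (initial): 1 infected
Step 1: +4 new -> 5 infected
Step 2: +6 new -> 11 infected
Step 3: +6 new -> 17 infected
Step 4: +9 new -> 26 infected
Step 5: +8 new -> 34 infected
Step 6: +5 new -> 39 infected
Step 7: +2 new -> 41 infected
Step 8: +1 new -> 42 infected
Step 9: +0 new -> 42 infected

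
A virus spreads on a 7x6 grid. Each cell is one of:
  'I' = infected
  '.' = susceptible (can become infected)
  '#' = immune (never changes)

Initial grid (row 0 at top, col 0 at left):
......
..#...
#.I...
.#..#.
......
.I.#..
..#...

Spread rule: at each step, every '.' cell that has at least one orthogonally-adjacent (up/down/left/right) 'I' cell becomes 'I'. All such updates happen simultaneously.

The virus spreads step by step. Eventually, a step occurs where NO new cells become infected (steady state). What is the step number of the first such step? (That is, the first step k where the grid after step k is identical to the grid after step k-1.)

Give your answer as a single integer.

Step 0 (initial): 2 infected
Step 1: +7 new -> 9 infected
Step 2: +7 new -> 16 infected
Step 3: +7 new -> 23 infected
Step 4: +6 new -> 29 infected
Step 5: +3 new -> 32 infected
Step 6: +2 new -> 34 infected
Step 7: +2 new -> 36 infected
Step 8: +0 new -> 36 infected

Answer: 8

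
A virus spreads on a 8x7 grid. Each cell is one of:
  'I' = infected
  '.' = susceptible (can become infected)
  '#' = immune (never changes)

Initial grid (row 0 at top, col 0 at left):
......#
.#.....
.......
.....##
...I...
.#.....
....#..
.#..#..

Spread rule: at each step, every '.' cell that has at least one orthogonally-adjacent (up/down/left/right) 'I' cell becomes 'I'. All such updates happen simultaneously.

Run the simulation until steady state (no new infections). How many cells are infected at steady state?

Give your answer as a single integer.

Answer: 48

Derivation:
Step 0 (initial): 1 infected
Step 1: +4 new -> 5 infected
Step 2: +8 new -> 13 infected
Step 3: +9 new -> 22 infected
Step 4: +11 new -> 33 infected
Step 5: +8 new -> 41 infected
Step 6: +6 new -> 47 infected
Step 7: +1 new -> 48 infected
Step 8: +0 new -> 48 infected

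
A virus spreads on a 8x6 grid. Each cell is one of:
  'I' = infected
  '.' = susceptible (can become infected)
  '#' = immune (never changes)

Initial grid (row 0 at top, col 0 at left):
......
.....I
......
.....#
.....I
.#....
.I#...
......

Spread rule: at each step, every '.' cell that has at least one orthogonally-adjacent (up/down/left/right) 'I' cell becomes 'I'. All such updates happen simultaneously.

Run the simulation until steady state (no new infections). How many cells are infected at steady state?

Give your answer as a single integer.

Answer: 45

Derivation:
Step 0 (initial): 3 infected
Step 1: +7 new -> 10 infected
Step 2: +10 new -> 20 infected
Step 3: +10 new -> 30 infected
Step 4: +9 new -> 39 infected
Step 5: +5 new -> 44 infected
Step 6: +1 new -> 45 infected
Step 7: +0 new -> 45 infected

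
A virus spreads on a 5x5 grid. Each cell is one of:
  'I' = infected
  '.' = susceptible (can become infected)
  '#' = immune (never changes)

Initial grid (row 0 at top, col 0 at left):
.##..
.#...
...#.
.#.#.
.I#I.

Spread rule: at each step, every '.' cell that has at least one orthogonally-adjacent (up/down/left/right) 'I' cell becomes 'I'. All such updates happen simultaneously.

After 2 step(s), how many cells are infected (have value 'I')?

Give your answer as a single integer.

Answer: 6

Derivation:
Step 0 (initial): 2 infected
Step 1: +2 new -> 4 infected
Step 2: +2 new -> 6 infected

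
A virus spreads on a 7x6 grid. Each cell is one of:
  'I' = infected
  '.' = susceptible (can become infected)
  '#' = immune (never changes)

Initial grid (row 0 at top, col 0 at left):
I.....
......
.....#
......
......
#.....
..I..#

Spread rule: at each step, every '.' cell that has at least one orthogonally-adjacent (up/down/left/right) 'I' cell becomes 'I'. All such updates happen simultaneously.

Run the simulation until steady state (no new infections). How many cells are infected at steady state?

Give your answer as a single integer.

Step 0 (initial): 2 infected
Step 1: +5 new -> 7 infected
Step 2: +8 new -> 15 infected
Step 3: +8 new -> 23 infected
Step 4: +8 new -> 31 infected
Step 5: +5 new -> 36 infected
Step 6: +3 new -> 39 infected
Step 7: +0 new -> 39 infected

Answer: 39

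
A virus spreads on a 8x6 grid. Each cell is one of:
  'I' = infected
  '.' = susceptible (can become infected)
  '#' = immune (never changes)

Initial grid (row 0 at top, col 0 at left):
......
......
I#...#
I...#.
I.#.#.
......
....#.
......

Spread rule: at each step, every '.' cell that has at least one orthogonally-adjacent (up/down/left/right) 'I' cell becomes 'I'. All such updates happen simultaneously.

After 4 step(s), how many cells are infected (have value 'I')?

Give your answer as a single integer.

Answer: 26

Derivation:
Step 0 (initial): 3 infected
Step 1: +4 new -> 7 infected
Step 2: +5 new -> 12 infected
Step 3: +7 new -> 19 infected
Step 4: +7 new -> 26 infected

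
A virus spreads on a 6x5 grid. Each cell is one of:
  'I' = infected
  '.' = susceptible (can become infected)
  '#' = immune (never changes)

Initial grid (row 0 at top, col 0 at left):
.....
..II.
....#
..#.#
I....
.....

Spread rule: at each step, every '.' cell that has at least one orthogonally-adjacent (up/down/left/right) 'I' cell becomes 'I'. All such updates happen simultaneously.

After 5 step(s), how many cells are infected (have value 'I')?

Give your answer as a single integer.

Answer: 27

Derivation:
Step 0 (initial): 3 infected
Step 1: +9 new -> 12 infected
Step 2: +9 new -> 21 infected
Step 3: +3 new -> 24 infected
Step 4: +2 new -> 26 infected
Step 5: +1 new -> 27 infected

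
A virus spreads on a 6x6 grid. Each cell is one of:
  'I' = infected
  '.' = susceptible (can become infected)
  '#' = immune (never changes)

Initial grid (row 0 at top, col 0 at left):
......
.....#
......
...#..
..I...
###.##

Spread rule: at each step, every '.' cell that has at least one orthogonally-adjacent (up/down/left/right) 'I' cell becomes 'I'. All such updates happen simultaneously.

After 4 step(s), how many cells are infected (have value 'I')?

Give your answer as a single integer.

Step 0 (initial): 1 infected
Step 1: +3 new -> 4 infected
Step 2: +5 new -> 9 infected
Step 3: +6 new -> 15 infected
Step 4: +6 new -> 21 infected

Answer: 21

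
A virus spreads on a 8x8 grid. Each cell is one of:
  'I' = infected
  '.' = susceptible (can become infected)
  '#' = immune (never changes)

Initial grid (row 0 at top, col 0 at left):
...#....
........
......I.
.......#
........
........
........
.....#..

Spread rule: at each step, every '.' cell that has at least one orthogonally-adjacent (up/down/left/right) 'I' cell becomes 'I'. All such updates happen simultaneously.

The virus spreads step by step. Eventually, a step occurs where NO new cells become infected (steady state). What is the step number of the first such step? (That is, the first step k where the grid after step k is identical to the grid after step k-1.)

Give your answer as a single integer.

Answer: 12

Derivation:
Step 0 (initial): 1 infected
Step 1: +4 new -> 5 infected
Step 2: +6 new -> 11 infected
Step 3: +8 new -> 19 infected
Step 4: +8 new -> 27 infected
Step 5: +8 new -> 35 infected
Step 6: +8 new -> 43 infected
Step 7: +7 new -> 50 infected
Step 8: +5 new -> 55 infected
Step 9: +3 new -> 58 infected
Step 10: +2 new -> 60 infected
Step 11: +1 new -> 61 infected
Step 12: +0 new -> 61 infected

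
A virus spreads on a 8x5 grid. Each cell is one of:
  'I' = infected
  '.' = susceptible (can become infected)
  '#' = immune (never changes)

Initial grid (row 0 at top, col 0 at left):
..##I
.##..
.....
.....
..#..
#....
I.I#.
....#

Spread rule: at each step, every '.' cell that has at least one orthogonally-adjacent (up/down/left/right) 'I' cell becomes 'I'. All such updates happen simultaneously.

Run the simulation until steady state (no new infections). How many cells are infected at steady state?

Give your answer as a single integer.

Answer: 32

Derivation:
Step 0 (initial): 3 infected
Step 1: +5 new -> 8 infected
Step 2: +6 new -> 14 infected
Step 3: +5 new -> 19 infected
Step 4: +6 new -> 25 infected
Step 5: +3 new -> 28 infected
Step 6: +1 new -> 29 infected
Step 7: +1 new -> 30 infected
Step 8: +1 new -> 31 infected
Step 9: +1 new -> 32 infected
Step 10: +0 new -> 32 infected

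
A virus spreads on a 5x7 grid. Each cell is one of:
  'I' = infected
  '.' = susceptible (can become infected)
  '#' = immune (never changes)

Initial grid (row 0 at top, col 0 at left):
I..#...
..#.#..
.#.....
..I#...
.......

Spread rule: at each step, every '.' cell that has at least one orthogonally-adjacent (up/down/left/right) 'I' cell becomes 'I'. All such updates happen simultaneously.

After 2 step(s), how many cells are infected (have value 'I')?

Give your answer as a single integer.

Answer: 14

Derivation:
Step 0 (initial): 2 infected
Step 1: +5 new -> 7 infected
Step 2: +7 new -> 14 infected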